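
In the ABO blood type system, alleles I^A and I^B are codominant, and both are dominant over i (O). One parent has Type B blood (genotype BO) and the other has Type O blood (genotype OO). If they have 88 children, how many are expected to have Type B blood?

Cross: BO × OO
Possible offspring genotypes: 2 BO, 2 OO
Blood type counts: 2 Type B, 2 Type O
Probability of Type B: 2/4 = 1/2
Expected count = 1/2 × 88 = 44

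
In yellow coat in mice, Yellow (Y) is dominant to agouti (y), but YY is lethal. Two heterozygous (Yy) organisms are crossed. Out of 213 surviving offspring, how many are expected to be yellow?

Cross: Yy × Yy
Punnett square offspring (before lethality): 1 YY, 2 Yy, 1 yy
The YY genotype is lethal (embryos die); surviving offspring: 2 Yy, 1 yy
yellow: 2 out of 3 → fraction 2/3
Expected count = 2/3 × 213 = 142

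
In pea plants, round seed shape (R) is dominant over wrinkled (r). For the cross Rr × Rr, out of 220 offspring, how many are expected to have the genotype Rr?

Punnett square for Rr × Rr:
Offspring genotypes: 1 RR, 2 Rr, 1 rr
Total offspring: 4
Count with target: 2
Probability: 2/4 = 1/2
Expected count = 1/2 × 220 = 110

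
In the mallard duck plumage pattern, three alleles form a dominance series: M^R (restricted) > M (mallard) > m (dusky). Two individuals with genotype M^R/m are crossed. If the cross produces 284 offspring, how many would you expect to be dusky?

Cross: M^R/m × M^R/m
Allele dominance: M^R > M > m
Offspring genotypes: 1 M^R/M^R, 2 M^R/m, 1 m/m
Phenotype counts: 3 restricted, 1 dusky
dusky: 1 out of 4 → fraction 1/4
Expected count = 1/4 × 284 = 71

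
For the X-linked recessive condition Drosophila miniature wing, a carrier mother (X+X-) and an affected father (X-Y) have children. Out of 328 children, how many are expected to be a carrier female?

Cross: X+X- × X-Y
Offspring: 1 X+X-, 1 X+Y, 1 X-X-, 1 X-Y
Probability of a carrier female: 1/4
Expected count = 1/4 × 328 = 82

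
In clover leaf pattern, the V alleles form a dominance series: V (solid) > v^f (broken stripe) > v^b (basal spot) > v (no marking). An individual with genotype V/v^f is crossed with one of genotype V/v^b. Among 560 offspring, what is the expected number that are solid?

Cross: V/v^f × V/v^b
Allele dominance: V > v^f > v^b > v
Offspring genotypes: 1 V/V, 1 V/v^b, 1 V/v^f, 1 v^f/v^b
Phenotype counts: 3 solid, 1 broken stripe
solid: 3 out of 4 → fraction 3/4
Expected count = 3/4 × 560 = 420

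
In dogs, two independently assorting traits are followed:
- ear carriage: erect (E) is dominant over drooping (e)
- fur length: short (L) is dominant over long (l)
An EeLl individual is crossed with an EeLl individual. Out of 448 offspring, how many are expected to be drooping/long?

Dihybrid cross EeLl × EeLl — consider each gene separately:
ear carriage: Ee × Ee → 1 EE, 2 Ee, 1 ee → 3 E_ : 1 ee (out of 4)
fur length: Ll × Ll → 1 LL, 2 Ll, 1 ll → 3 L_ : 1 ll (out of 4)
Combine (counts out of 4 × 4 = 16): erect/short (E_L_) = 3×3 = 9; erect/long (E_ll) = 3×1 = 3; drooping/short (eeL_) = 1×3 = 3; drooping/long (eell) = 1×1 = 1
Phenotype counts (out of 16): 9 erect/short, 3 erect/long, 3 drooping/short, 1 drooping/long
drooping/long: 1 out of 16 → fraction 1/16
Expected count = 1/16 × 448 = 28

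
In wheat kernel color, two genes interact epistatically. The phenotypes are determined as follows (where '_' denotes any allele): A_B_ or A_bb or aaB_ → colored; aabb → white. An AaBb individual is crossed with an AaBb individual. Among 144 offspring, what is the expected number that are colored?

Cross: AaBb × AaBb — consider each gene separately:
A gene: Aa × Aa → 1 AA, 2 Aa, 1 aa → 3 A_ : 1 aa (out of 4)
B gene: Bb × Bb → 1 BB, 2 Bb, 1 bb → 3 B_ : 1 bb (out of 4)
Genotype classes (out of 4 × 4 = 16): A_B_ = 3×3 = 9; A_bb = 3×1 = 3; aaB_ = 1×3 = 3; aabb = 1×1 = 1
Apply the phenotype rules: A_B_ (9) + A_bb (3) + aaB_ (3) → colored; aabb (1) → white
Phenotype counts (out of 16): 15 colored, 1 white
colored: 15 out of 16 → fraction 15/16
Expected count = 15/16 × 144 = 135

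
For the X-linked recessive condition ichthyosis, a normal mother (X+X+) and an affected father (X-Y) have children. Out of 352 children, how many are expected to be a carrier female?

Cross: X+X+ × X-Y
Offspring: 2 X+X-, 2 X+Y
Probability of a carrier female: 2/4 = 1/2
Expected count = 1/2 × 352 = 176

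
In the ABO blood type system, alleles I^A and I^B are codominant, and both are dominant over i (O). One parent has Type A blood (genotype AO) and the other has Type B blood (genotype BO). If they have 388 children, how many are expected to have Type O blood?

Cross: AO × BO
Possible offspring genotypes: 1 AB, 1 AO, 1 BO, 1 OO
Blood type counts: 1 Type AB, 1 Type A, 1 Type B, 1 Type O
Probability of Type O: 1/4
Expected count = 1/4 × 388 = 97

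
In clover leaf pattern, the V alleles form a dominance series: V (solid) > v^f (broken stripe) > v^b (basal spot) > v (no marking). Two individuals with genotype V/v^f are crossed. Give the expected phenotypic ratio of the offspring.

Cross: V/v^f × V/v^f
Allele dominance: V > v^f > v^b > v
Offspring genotypes: 1 V/V, 2 V/v^f, 1 v^f/v^f
Phenotype counts: 3 solid, 1 broken stripe
Ratio: 3 solid : 1 broken stripe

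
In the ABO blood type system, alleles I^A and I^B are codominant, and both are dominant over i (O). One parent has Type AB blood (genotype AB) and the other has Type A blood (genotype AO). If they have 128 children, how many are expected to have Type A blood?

Cross: AB × AO
Possible offspring genotypes: 1 AA, 1 AO, 1 AB, 1 BO
Blood type counts: 2 Type A, 1 Type AB, 1 Type B
Probability of Type A: 2/4 = 1/2
Expected count = 1/2 × 128 = 64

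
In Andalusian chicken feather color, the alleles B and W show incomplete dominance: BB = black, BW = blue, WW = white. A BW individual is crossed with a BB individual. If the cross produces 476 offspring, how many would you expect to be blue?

Punnett square for BW × BB:
Offspring genotypes: 2 BB, 2 BW
Phenotype counts: 2 black, 2 blue
blue: 2 out of 4 → fraction 1/2
Expected count = 1/2 × 476 = 238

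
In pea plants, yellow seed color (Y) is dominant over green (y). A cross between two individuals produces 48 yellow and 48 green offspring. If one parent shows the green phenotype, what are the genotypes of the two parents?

Observed offspring: 48 yellow, 48 green
The observed ratio simplifies to 1:1. One parent shows green, so its genotype must be yy. A 1:1 offspring split requires the other parent to be heterozygous (Yy).
Parent genotypes: yy × Yy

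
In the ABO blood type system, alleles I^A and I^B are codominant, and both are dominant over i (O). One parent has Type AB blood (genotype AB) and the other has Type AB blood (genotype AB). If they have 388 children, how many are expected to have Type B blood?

Cross: AB × AB
Possible offspring genotypes: 1 AA, 2 AB, 1 BB
Blood type counts: 1 Type A, 2 Type AB, 1 Type B
Probability of Type B: 1/4
Expected count = 1/4 × 388 = 97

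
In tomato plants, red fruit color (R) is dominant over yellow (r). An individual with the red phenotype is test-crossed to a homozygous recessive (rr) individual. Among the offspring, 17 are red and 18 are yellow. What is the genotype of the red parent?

Test cross: ? × rr
Offspring: 17 red, 18 yellow — approximately 1:1.
A 1:1 ratio in a test cross indicates the unknown parent is heterozygous (Rr).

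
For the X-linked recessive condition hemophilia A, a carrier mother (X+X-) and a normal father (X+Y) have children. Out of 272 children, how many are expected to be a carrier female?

Cross: X+X- × X+Y
Offspring: 1 X+X+, 1 X+Y, 1 X+X-, 1 X-Y
Probability of a carrier female: 1/4
Expected count = 1/4 × 272 = 68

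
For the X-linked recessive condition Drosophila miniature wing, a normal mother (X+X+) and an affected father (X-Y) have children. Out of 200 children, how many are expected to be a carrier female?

Cross: X+X+ × X-Y
Offspring: 2 X+X-, 2 X+Y
Probability of a carrier female: 2/4 = 1/2
Expected count = 1/2 × 200 = 100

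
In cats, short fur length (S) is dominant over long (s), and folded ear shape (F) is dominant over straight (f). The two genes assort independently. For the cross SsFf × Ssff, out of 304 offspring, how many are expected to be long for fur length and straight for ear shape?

Dihybrid cross SsFf × Ssff — consider each gene separately:
fur length: Ss × Ss → 1 SS, 2 Ss, 1 ss → 3 S_ : 1 ss (out of 4)
ear shape: Ff × ff → 2 Ff, 2 ff → 2 F_ : 2 ff (out of 4)
Looking for: long (ss) and straight (ff)
P(long) = 1/4, P(straight) = 2/4
P(both) = 1/4 × 2/4 = 2/16 = 1/8
Expected count = 1/8 × 304 = 38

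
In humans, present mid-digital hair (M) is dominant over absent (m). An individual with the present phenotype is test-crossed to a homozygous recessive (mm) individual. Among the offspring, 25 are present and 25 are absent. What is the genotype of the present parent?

Test cross: ? × mm
Offspring: 25 present, 25 absent — approximately 1:1.
A 1:1 ratio in a test cross indicates the unknown parent is heterozygous (Mm).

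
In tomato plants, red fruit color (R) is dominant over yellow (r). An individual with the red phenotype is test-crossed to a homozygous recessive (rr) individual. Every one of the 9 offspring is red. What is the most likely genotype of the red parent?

Test cross: ? × rr
All offspring are red.
If the unknown parent were heterozygous (Rr), about half of 9 offspring would be yellow; none are. The unknown parent is most likely homozygous dominant (RR).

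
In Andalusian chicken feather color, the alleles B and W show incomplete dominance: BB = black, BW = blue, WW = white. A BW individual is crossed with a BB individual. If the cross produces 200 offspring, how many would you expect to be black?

Punnett square for BW × BB:
Offspring genotypes: 2 BB, 2 BW
Phenotype counts: 2 black, 2 blue
black: 2 out of 4 → fraction 1/2
Expected count = 1/2 × 200 = 100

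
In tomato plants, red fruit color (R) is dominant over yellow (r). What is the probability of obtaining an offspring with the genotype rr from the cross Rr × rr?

Punnett square for Rr × rr:
Offspring genotypes: 2 Rr, 2 rr
Total offspring: 4
Count with target: 2
Probability: 2/4 = 1/2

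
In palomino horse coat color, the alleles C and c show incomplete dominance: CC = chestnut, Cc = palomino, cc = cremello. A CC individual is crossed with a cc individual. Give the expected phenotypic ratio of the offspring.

Punnett square for CC × cc:
Offspring genotypes: 4 Cc
Phenotype counts: 4 palomino
Ratio: all palomino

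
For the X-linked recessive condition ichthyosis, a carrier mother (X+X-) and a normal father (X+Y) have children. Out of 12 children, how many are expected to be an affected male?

Cross: X+X- × X+Y
Offspring: 1 X+X+, 1 X+Y, 1 X+X-, 1 X-Y
Probability of an affected male: 1/4
Expected count = 1/4 × 12 = 3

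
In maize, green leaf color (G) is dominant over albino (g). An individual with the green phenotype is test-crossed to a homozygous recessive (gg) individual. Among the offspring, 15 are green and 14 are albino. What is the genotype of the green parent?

Test cross: ? × gg
Offspring: 15 green, 14 albino — approximately 1:1.
A 1:1 ratio in a test cross indicates the unknown parent is heterozygous (Gg).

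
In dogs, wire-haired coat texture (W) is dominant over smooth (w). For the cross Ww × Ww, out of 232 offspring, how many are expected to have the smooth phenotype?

Punnett square for Ww × Ww:
Offspring genotypes: 1 WW, 2 Ww, 1 ww
Total offspring: 4
Count with target: 1
Probability: 1/4
Expected count = 1/4 × 232 = 58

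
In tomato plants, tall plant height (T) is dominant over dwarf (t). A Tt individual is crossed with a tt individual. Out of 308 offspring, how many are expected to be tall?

Punnett square for Tt × tt:
Offspring genotypes: 2 Tt, 2 tt
tall: 2, dwarf: 2
tall: 2 out of 4 → fraction 1/2
Expected count = 1/2 × 308 = 154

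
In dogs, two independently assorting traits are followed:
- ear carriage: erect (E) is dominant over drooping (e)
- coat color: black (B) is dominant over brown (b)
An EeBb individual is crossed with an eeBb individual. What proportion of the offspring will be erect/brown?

Dihybrid cross EeBb × eeBb — consider each gene separately:
ear carriage: Ee × ee → 2 Ee, 2 ee → 2 E_ : 2 ee (out of 4)
coat color: Bb × Bb → 1 BB, 2 Bb, 1 bb → 3 B_ : 1 bb (out of 4)
Combine (counts out of 4 × 4 = 16): erect/black (E_B_) = 2×3 = 6; erect/brown (E_bb) = 2×1 = 2; drooping/black (eeB_) = 2×3 = 6; drooping/brown (eebb) = 2×1 = 2
Phenotype counts (out of 16): 6 erect/black, 2 erect/brown, 6 drooping/black, 2 drooping/brown
erect/brown: 2 out of 16
Probability: 2/16 = 1/8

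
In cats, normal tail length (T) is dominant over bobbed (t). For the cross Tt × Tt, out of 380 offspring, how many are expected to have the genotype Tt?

Punnett square for Tt × Tt:
Offspring genotypes: 1 TT, 2 Tt, 1 tt
Total offspring: 4
Count with target: 2
Probability: 2/4 = 1/2
Expected count = 1/2 × 380 = 190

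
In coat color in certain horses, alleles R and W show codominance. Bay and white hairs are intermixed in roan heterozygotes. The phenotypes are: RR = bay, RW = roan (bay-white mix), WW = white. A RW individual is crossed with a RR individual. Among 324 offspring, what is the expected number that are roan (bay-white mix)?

Punnett square for RW × RR:
Offspring genotypes: 2 RR, 2 RW
Phenotype counts: 2 bay, 2 roan (bay-white mix)
roan (bay-white mix): 2 out of 4 → fraction 1/2
Expected count = 1/2 × 324 = 162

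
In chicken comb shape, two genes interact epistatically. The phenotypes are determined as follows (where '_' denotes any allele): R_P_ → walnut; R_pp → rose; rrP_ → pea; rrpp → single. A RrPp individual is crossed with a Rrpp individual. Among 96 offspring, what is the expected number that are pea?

Cross: RrPp × Rrpp — consider each gene separately:
R gene: Rr × Rr → 1 RR, 2 Rr, 1 rr → 3 R_ : 1 rr (out of 4)
P gene: Pp × pp → 2 Pp, 2 pp → 2 P_ : 2 pp (out of 4)
Genotype classes (out of 4 × 4 = 16): R_P_ = 3×2 = 6; R_pp = 3×2 = 6; rrP_ = 1×2 = 2; rrpp = 1×2 = 2
Apply the phenotype rules: R_P_ (6) → walnut; R_pp (6) → rose; rrP_ (2) → pea; rrpp (2) → single
Phenotype counts (out of 16): 6 walnut, 6 rose, 2 pea, 2 single
pea: 2 out of 16 → fraction 1/8
Expected count = 1/8 × 96 = 12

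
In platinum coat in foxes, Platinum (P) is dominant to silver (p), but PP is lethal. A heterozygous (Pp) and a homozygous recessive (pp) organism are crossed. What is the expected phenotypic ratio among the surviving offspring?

Cross: Pp × pp
Punnett square offspring (before lethality): 2 Pp, 2 pp
No PP offspring are produced in this cross.
Ratio: 1 platinum : 1 silver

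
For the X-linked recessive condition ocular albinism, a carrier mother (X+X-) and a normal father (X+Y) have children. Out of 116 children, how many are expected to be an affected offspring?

Cross: X+X- × X+Y
Offspring: 1 X+X+, 1 X+Y, 1 X+X-, 1 X-Y
Probability of an affected offspring: 1/4
Expected count = 1/4 × 116 = 29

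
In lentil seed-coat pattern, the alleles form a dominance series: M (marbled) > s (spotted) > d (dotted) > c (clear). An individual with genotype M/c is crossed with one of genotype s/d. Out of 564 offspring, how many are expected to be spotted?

Cross: M/c × s/d
Allele dominance: M > s > d > c
Offspring genotypes: 1 M/s, 1 M/d, 1 s/c, 1 d/c
Phenotype counts: 2 marbled, 1 spotted, 1 dotted
spotted: 1 out of 4 → fraction 1/4
Expected count = 1/4 × 564 = 141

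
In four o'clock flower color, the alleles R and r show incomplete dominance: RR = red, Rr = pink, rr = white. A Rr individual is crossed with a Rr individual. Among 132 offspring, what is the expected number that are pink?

Punnett square for Rr × Rr:
Offspring genotypes: 1 RR, 2 Rr, 1 rr
Phenotype counts: 1 red, 2 pink, 1 white
pink: 2 out of 4 → fraction 1/2
Expected count = 1/2 × 132 = 66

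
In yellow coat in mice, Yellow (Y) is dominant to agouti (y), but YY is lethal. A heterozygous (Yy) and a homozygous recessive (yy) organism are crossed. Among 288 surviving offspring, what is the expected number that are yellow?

Cross: Yy × yy
Punnett square offspring (before lethality): 2 Yy, 2 yy
No YY offspring are produced in this cross.
yellow: 2 out of 4 → fraction 1/2
Expected count = 1/2 × 288 = 144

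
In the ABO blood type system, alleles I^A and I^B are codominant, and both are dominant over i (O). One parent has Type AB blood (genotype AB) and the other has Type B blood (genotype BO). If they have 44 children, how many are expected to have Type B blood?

Cross: AB × BO
Possible offspring genotypes: 1 AB, 1 AO, 1 BB, 1 BO
Blood type counts: 1 Type AB, 1 Type A, 2 Type B
Probability of Type B: 2/4 = 1/2
Expected count = 1/2 × 44 = 22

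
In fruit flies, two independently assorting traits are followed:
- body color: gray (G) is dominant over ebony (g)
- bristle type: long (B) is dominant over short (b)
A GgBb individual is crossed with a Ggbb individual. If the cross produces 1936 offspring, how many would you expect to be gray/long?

Dihybrid cross GgBb × Ggbb — consider each gene separately:
body color: Gg × Gg → 1 GG, 2 Gg, 1 gg → 3 G_ : 1 gg (out of 4)
bristle type: Bb × bb → 2 Bb, 2 bb → 2 B_ : 2 bb (out of 4)
Combine (counts out of 4 × 4 = 16): gray/long (G_B_) = 3×2 = 6; gray/short (G_bb) = 3×2 = 6; ebony/long (ggB_) = 1×2 = 2; ebony/short (ggbb) = 1×2 = 2
Phenotype counts (out of 16): 6 gray/long, 6 gray/short, 2 ebony/long, 2 ebony/short
gray/long: 6 out of 16 → fraction 3/8
Expected count = 3/8 × 1936 = 726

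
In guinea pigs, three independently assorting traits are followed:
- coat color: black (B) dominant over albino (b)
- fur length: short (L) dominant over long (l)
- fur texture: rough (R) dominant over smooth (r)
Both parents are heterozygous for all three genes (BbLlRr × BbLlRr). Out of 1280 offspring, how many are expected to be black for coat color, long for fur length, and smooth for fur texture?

Trihybrid cross: BbLlRr × BbLlRr
Each trait segregates independently with a 3:1 phenotypic ratio, so each gene contributes 3/4 (dominant) or 1/4 (recessive).
Target: black (coat color), long (fur length), smooth (fur texture)
Probability = product of independent per-trait probabilities
= 3/4 × 1/4 × 1/4 = 3/64
Expected count = 3/64 × 1280 = 60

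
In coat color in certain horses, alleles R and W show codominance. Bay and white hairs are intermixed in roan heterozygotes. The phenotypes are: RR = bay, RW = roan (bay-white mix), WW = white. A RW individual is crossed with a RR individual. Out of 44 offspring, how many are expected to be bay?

Punnett square for RW × RR:
Offspring genotypes: 2 RR, 2 RW
Phenotype counts: 2 bay, 2 roan (bay-white mix)
bay: 2 out of 4 → fraction 1/2
Expected count = 1/2 × 44 = 22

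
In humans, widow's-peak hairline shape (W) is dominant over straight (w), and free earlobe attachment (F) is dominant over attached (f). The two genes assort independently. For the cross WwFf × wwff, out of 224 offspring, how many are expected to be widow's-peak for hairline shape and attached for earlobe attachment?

Dihybrid cross WwFf × wwff — consider each gene separately:
hairline shape: Ww × ww → 2 Ww, 2 ww → 2 W_ : 2 ww (out of 4)
earlobe attachment: Ff × ff → 2 Ff, 2 ff → 2 F_ : 2 ff (out of 4)
Looking for: widow's-peak (W_) and attached (ff)
P(widow's-peak) = 2/4, P(attached) = 2/4
P(both) = 2/4 × 2/4 = 4/16 = 1/4
Expected count = 1/4 × 224 = 56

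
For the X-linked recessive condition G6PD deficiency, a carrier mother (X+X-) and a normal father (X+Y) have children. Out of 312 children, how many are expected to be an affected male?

Cross: X+X- × X+Y
Offspring: 1 X+X+, 1 X+Y, 1 X+X-, 1 X-Y
Probability of an affected male: 1/4
Expected count = 1/4 × 312 = 78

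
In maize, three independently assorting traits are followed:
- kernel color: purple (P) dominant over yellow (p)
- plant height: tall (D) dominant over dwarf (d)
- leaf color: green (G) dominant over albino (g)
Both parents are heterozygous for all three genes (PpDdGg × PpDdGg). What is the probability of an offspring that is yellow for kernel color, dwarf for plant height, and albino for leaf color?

Trihybrid cross: PpDdGg × PpDdGg
Each trait segregates independently with a 3:1 phenotypic ratio, so each gene contributes 3/4 (dominant) or 1/4 (recessive).
Target: yellow (kernel color), dwarf (plant height), albino (leaf color)
Probability = product of independent per-trait probabilities
= 1/4 × 1/4 × 1/4 = 1/64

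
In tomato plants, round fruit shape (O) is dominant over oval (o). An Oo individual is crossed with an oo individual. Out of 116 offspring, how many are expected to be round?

Punnett square for Oo × oo:
Offspring genotypes: 2 Oo, 2 oo
round: 2, oval: 2
round: 2 out of 4 → fraction 1/2
Expected count = 1/2 × 116 = 58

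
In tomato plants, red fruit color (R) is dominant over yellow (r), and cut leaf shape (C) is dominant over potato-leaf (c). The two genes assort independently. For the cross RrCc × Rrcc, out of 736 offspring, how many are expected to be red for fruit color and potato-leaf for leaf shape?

Dihybrid cross RrCc × Rrcc — consider each gene separately:
fruit color: Rr × Rr → 1 RR, 2 Rr, 1 rr → 3 R_ : 1 rr (out of 4)
leaf shape: Cc × cc → 2 Cc, 2 cc → 2 C_ : 2 cc (out of 4)
Looking for: red (R_) and potato-leaf (cc)
P(red) = 3/4, P(potato-leaf) = 2/4
P(both) = 3/4 × 2/4 = 6/16 = 3/8
Expected count = 3/8 × 736 = 276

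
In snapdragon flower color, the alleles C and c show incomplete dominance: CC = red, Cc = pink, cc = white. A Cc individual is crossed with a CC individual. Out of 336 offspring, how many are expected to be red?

Punnett square for Cc × CC:
Offspring genotypes: 2 CC, 2 Cc
Phenotype counts: 2 red, 2 pink
red: 2 out of 4 → fraction 1/2
Expected count = 1/2 × 336 = 168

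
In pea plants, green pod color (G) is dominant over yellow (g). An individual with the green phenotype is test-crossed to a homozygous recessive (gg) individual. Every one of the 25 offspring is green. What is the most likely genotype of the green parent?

Test cross: ? × gg
All offspring are green.
If the unknown parent were heterozygous (Gg), about half of 25 offspring would be yellow; none are. The unknown parent is most likely homozygous dominant (GG).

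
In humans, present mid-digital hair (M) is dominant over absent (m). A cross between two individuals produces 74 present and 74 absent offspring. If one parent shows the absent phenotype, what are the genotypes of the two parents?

Observed offspring: 74 present, 74 absent
The observed ratio simplifies to 1:1. One parent shows absent, so its genotype must be mm. A 1:1 offspring split requires the other parent to be heterozygous (Mm).
Parent genotypes: mm × Mm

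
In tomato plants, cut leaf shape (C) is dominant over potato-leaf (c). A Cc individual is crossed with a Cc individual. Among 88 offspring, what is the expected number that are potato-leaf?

Punnett square for Cc × Cc:
Offspring genotypes: 1 CC, 2 Cc, 1 cc
cut: 3, potato-leaf: 1
potato-leaf: 1 out of 4 → fraction 1/4
Expected count = 1/4 × 88 = 22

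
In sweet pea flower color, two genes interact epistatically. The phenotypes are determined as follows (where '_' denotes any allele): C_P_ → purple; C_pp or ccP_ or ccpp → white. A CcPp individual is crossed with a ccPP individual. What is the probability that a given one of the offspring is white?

Cross: CcPp × ccPP — consider each gene separately:
C gene: Cc × cc → 2 Cc, 2 cc → 2 C_ : 2 cc (out of 4)
P gene: Pp × PP → 2 PP, 2 Pp → 4 P_ (out of 4)
Genotype classes (out of 4 × 4 = 16): C_P_ = 2×4 = 8; ccP_ = 2×4 = 8
Apply the phenotype rules: C_P_ (8) → purple; ccP_ (8) → white
Phenotype counts (out of 16): 8 purple, 8 white
white: 8 out of 16
Probability: 8/16 = 1/2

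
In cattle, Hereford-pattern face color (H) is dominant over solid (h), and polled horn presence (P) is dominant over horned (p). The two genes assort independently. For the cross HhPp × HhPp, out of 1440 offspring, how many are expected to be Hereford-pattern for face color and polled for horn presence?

Dihybrid cross HhPp × HhPp — consider each gene separately:
face color: Hh × Hh → 1 HH, 2 Hh, 1 hh → 3 H_ : 1 hh (out of 4)
horn presence: Pp × Pp → 1 PP, 2 Pp, 1 pp → 3 P_ : 1 pp (out of 4)
Looking for: Hereford-pattern (H_) and polled (P_)
P(Hereford-pattern) = 3/4, P(polled) = 3/4
P(both) = 3/4 × 3/4 = 9/16
Expected count = 9/16 × 1440 = 810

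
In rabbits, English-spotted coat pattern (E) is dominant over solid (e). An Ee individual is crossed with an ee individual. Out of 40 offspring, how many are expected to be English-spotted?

Punnett square for Ee × ee:
Offspring genotypes: 2 Ee, 2 ee
English-spotted: 2, solid: 2
English-spotted: 2 out of 4 → fraction 1/2
Expected count = 1/2 × 40 = 20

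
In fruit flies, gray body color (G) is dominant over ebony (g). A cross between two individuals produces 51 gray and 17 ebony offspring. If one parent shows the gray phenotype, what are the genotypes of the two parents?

Observed offspring: 51 gray, 17 ebony
The observed ratio simplifies to 3:1. Ebony (gg) offspring appear, so each parent must contribute one g allele. The parent stated to show gray carries G, so it is Gg. The other parent is then either Gg or gg: Gg × gg would give a 1:1 split, whereas Gg × Gg gives 3:1 — matching the data. So both parents are heterozygous (Gg × Gg).
Parent genotypes: Gg × Gg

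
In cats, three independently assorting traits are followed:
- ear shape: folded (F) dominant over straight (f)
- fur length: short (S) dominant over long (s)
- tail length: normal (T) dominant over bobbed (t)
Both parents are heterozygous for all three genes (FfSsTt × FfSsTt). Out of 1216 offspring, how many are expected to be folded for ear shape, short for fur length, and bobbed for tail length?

Trihybrid cross: FfSsTt × FfSsTt
Each trait segregates independently with a 3:1 phenotypic ratio, so each gene contributes 3/4 (dominant) or 1/4 (recessive).
Target: folded (ear shape), short (fur length), bobbed (tail length)
Probability = product of independent per-trait probabilities
= 3/4 × 3/4 × 1/4 = 9/64
Expected count = 9/64 × 1216 = 171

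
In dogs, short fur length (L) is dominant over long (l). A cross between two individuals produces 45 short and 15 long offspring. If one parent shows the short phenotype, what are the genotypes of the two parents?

Observed offspring: 45 short, 15 long
The observed ratio simplifies to 3:1. Long (ll) offspring appear, so each parent must contribute one l allele. The parent stated to show short carries L, so it is Ll. The other parent is then either Ll or ll: Ll × ll would give a 1:1 split, whereas Ll × Ll gives 3:1 — matching the data. So both parents are heterozygous (Ll × Ll).
Parent genotypes: Ll × Ll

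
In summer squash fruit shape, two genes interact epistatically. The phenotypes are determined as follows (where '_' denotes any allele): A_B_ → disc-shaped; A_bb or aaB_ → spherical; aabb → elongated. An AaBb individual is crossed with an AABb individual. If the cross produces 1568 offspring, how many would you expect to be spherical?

Cross: AaBb × AABb — consider each gene separately:
A gene: Aa × AA → 2 AA, 2 Aa → 4 A_ (out of 4)
B gene: Bb × Bb → 1 BB, 2 Bb, 1 bb → 3 B_ : 1 bb (out of 4)
Genotype classes (out of 4 × 4 = 16): A_B_ = 4×3 = 12; A_bb = 4×1 = 4
Apply the phenotype rules: A_B_ (12) → disc-shaped; A_bb (4) → spherical
Phenotype counts (out of 16): 12 disc-shaped, 4 spherical
spherical: 4 out of 16 → fraction 1/4
Expected count = 1/4 × 1568 = 392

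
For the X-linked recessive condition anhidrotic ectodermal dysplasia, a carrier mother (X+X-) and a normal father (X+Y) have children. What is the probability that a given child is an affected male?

Cross: X+X- × X+Y
Offspring: 1 X+X+, 1 X+Y, 1 X+X-, 1 X-Y
Probability of an affected male: 1/4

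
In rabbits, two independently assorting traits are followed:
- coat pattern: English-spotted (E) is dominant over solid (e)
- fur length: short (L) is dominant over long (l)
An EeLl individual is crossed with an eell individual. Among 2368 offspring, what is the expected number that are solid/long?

Dihybrid cross EeLl × eell — consider each gene separately:
coat pattern: Ee × ee → 2 Ee, 2 ee → 2 E_ : 2 ee (out of 4)
fur length: Ll × ll → 2 Ll, 2 ll → 2 L_ : 2 ll (out of 4)
Combine (counts out of 4 × 4 = 16): English-spotted/short (E_L_) = 2×2 = 4; English-spotted/long (E_ll) = 2×2 = 4; solid/short (eeL_) = 2×2 = 4; solid/long (eell) = 2×2 = 4
Phenotype counts (out of 16): 4 English-spotted/short, 4 English-spotted/long, 4 solid/short, 4 solid/long
solid/long: 4 out of 16 → fraction 1/4
Expected count = 1/4 × 2368 = 592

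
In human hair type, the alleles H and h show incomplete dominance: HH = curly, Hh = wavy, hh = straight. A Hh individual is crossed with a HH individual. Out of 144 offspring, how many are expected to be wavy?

Punnett square for Hh × HH:
Offspring genotypes: 2 HH, 2 Hh
Phenotype counts: 2 curly, 2 wavy
wavy: 2 out of 4 → fraction 1/2
Expected count = 1/2 × 144 = 72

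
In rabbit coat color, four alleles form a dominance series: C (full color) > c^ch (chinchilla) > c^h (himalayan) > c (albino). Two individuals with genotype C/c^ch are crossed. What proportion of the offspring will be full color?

Cross: C/c^ch × C/c^ch
Allele dominance: C > c^ch > c^h > c
Offspring genotypes: 1 C/C, 2 C/c^ch, 1 c^ch/c^ch
Phenotype counts: 3 full color, 1 chinchilla
full color: 3 out of 4
Probability: 3/4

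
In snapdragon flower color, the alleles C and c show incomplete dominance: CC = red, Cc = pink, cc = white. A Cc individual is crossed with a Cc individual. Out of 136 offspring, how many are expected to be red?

Punnett square for Cc × Cc:
Offspring genotypes: 1 CC, 2 Cc, 1 cc
Phenotype counts: 1 red, 2 pink, 1 white
red: 1 out of 4 → fraction 1/4
Expected count = 1/4 × 136 = 34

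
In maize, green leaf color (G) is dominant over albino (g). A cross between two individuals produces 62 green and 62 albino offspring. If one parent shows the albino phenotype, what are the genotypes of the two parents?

Observed offspring: 62 green, 62 albino
The observed ratio simplifies to 1:1. One parent shows albino, so its genotype must be gg. A 1:1 offspring split requires the other parent to be heterozygous (Gg).
Parent genotypes: gg × Gg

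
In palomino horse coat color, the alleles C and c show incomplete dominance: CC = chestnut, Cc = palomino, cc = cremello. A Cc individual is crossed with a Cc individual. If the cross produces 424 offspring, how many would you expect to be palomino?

Punnett square for Cc × Cc:
Offspring genotypes: 1 CC, 2 Cc, 1 cc
Phenotype counts: 1 chestnut, 2 palomino, 1 cremello
palomino: 2 out of 4 → fraction 1/2
Expected count = 1/2 × 424 = 212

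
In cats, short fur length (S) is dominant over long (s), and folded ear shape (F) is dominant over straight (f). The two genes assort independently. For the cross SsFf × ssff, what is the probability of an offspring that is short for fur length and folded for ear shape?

Dihybrid cross SsFf × ssff — consider each gene separately:
fur length: Ss × ss → 2 Ss, 2 ss → 2 S_ : 2 ss (out of 4)
ear shape: Ff × ff → 2 Ff, 2 ff → 2 F_ : 2 ff (out of 4)
Looking for: short (S_) and folded (F_)
P(short) = 2/4, P(folded) = 2/4
P(both) = 2/4 × 2/4 = 4/16 = 1/4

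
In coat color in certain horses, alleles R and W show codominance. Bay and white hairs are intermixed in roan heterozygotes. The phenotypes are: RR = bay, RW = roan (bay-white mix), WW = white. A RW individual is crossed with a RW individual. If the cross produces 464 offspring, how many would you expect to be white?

Punnett square for RW × RW:
Offspring genotypes: 1 RR, 2 RW, 1 WW
Phenotype counts: 1 bay, 2 roan (bay-white mix), 1 white
white: 1 out of 4 → fraction 1/4
Expected count = 1/4 × 464 = 116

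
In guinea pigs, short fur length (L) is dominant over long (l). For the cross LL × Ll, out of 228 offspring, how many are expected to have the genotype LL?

Punnett square for LL × Ll:
Offspring genotypes: 2 LL, 2 Ll
Total offspring: 4
Count with target: 2
Probability: 2/4 = 1/2
Expected count = 1/2 × 228 = 114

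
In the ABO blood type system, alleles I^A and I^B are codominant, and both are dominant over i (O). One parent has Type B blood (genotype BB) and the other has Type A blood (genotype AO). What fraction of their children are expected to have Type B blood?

Cross: BB × AO
Possible offspring genotypes: 2 AB, 2 BO
Blood type counts: 2 Type AB, 2 Type B
Probability of Type B: 2/4 = 1/2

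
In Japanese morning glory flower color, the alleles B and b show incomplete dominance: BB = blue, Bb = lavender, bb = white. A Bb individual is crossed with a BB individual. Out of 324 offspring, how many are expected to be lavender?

Punnett square for Bb × BB:
Offspring genotypes: 2 BB, 2 Bb
Phenotype counts: 2 blue, 2 lavender
lavender: 2 out of 4 → fraction 1/2
Expected count = 1/2 × 324 = 162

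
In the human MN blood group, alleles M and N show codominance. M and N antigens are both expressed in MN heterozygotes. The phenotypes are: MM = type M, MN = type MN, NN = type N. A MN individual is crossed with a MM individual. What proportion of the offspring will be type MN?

Punnett square for MN × MM:
Offspring genotypes: 2 MM, 2 MN
Phenotype counts: 2 type M, 2 type MN
type MN: 2 out of 4
Probability: 2/4 = 1/2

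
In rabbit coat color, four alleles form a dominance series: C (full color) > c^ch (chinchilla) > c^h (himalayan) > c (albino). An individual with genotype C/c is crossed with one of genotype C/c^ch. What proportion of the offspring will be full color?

Cross: C/c × C/c^ch
Allele dominance: C > c^ch > c^h > c
Offspring genotypes: 1 C/C, 1 C/c^ch, 1 C/c, 1 c^ch/c
Phenotype counts: 3 full color, 1 chinchilla
full color: 3 out of 4
Probability: 3/4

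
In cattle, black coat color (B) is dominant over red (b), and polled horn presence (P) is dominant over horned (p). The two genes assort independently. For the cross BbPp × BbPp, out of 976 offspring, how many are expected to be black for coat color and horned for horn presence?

Dihybrid cross BbPp × BbPp — consider each gene separately:
coat color: Bb × Bb → 1 BB, 2 Bb, 1 bb → 3 B_ : 1 bb (out of 4)
horn presence: Pp × Pp → 1 PP, 2 Pp, 1 pp → 3 P_ : 1 pp (out of 4)
Looking for: black (B_) and horned (pp)
P(black) = 3/4, P(horned) = 1/4
P(both) = 3/4 × 1/4 = 3/16
Expected count = 3/16 × 976 = 183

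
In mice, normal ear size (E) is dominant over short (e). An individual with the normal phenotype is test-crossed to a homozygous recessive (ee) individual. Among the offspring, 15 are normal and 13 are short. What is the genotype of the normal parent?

Test cross: ? × ee
Offspring: 15 normal, 13 short — approximately 1:1.
A 1:1 ratio in a test cross indicates the unknown parent is heterozygous (Ee).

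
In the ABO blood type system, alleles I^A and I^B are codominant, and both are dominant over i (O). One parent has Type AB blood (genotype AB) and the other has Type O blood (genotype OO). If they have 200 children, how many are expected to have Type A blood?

Cross: AB × OO
Possible offspring genotypes: 2 AO, 2 BO
Blood type counts: 2 Type A, 2 Type B
Probability of Type A: 2/4 = 1/2
Expected count = 1/2 × 200 = 100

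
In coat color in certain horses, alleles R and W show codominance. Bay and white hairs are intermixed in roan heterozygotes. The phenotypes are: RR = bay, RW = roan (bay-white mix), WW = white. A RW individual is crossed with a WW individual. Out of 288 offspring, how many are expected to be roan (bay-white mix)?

Punnett square for RW × WW:
Offspring genotypes: 2 RW, 2 WW
Phenotype counts: 2 roan (bay-white mix), 2 white
roan (bay-white mix): 2 out of 4 → fraction 1/2
Expected count = 1/2 × 288 = 144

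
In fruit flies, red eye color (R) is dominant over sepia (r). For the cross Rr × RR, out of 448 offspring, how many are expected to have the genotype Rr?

Punnett square for Rr × RR:
Offspring genotypes: 2 RR, 2 Rr
Total offspring: 4
Count with target: 2
Probability: 2/4 = 1/2
Expected count = 1/2 × 448 = 224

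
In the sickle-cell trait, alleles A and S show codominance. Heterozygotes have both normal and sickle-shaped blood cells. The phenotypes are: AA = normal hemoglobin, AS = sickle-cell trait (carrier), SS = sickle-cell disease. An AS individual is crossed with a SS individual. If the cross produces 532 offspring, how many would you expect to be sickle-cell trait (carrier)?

Punnett square for AS × SS:
Offspring genotypes: 2 AS, 2 SS
Phenotype counts: 2 sickle-cell trait (carrier), 2 sickle-cell disease
sickle-cell trait (carrier): 2 out of 4 → fraction 1/2
Expected count = 1/2 × 532 = 266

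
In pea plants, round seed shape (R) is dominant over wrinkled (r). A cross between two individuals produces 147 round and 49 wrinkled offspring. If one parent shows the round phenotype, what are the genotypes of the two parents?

Observed offspring: 147 round, 49 wrinkled
The observed ratio simplifies to 3:1. Wrinkled (rr) offspring appear, so each parent must contribute one r allele. The parent stated to show round carries R, so it is Rr. The other parent is then either Rr or rr: Rr × rr would give a 1:1 split, whereas Rr × Rr gives 3:1 — matching the data. So both parents are heterozygous (Rr × Rr).
Parent genotypes: Rr × Rr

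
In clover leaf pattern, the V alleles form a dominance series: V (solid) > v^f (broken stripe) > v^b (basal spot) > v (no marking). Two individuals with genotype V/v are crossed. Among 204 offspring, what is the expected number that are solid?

Cross: V/v × V/v
Allele dominance: V > v^f > v^b > v
Offspring genotypes: 1 V/V, 2 V/v, 1 v/v
Phenotype counts: 3 solid, 1 unmarked
solid: 3 out of 4 → fraction 3/4
Expected count = 3/4 × 204 = 153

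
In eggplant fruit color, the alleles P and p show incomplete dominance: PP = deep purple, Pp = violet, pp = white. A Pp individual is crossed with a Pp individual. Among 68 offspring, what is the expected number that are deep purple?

Punnett square for Pp × Pp:
Offspring genotypes: 1 PP, 2 Pp, 1 pp
Phenotype counts: 1 deep purple, 2 violet, 1 white
deep purple: 1 out of 4 → fraction 1/4
Expected count = 1/4 × 68 = 17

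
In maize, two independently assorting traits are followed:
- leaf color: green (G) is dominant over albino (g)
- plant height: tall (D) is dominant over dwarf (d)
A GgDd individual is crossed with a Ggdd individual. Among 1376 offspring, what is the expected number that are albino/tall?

Dihybrid cross GgDd × Ggdd — consider each gene separately:
leaf color: Gg × Gg → 1 GG, 2 Gg, 1 gg → 3 G_ : 1 gg (out of 4)
plant height: Dd × dd → 2 Dd, 2 dd → 2 D_ : 2 dd (out of 4)
Combine (counts out of 4 × 4 = 16): green/tall (G_D_) = 3×2 = 6; green/dwarf (G_dd) = 3×2 = 6; albino/tall (ggD_) = 1×2 = 2; albino/dwarf (ggdd) = 1×2 = 2
Phenotype counts (out of 16): 6 green/tall, 6 green/dwarf, 2 albino/tall, 2 albino/dwarf
albino/tall: 2 out of 16 → fraction 1/8
Expected count = 1/8 × 1376 = 172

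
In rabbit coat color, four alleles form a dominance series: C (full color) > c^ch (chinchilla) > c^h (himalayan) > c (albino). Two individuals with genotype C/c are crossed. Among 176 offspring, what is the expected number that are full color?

Cross: C/c × C/c
Allele dominance: C > c^ch > c^h > c
Offspring genotypes: 1 C/C, 2 C/c, 1 c/c
Phenotype counts: 3 full color, 1 albino
full color: 3 out of 4 → fraction 3/4
Expected count = 3/4 × 176 = 132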